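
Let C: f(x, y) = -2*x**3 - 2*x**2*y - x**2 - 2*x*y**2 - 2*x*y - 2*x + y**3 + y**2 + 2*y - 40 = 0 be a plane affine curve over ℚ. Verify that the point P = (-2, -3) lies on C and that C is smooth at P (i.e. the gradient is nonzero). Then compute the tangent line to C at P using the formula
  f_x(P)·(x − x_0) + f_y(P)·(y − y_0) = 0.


Tangent line at P: -58*x - 5*y - 131 = 0.

Step 1: f(-2, -3) = 0, so P lies on C.
Step 2: partial derivatives
  f_x(x, y) = -6*x**2 - 4*x*y - 2*x - 2*y**2 - 2*y - 2, f_y(x, y) = -2*x**2 - 4*x*y - 2*x + 3*y**2 + 2*y + 2.
  f_x(P) = -58, f_y(P) = -5 (gradient nonzero, so P is smooth).
Step 3: tangent line at P: -58·(x − -2) + -5·(y − -3) = 0.
Expanding: -58*x - 5*y - 131 = 0.


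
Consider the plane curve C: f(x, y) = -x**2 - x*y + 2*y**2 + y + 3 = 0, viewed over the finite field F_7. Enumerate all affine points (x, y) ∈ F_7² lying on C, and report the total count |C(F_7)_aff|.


Affine F_7-points: {(2, 1), (2, 3), (4, 1), (4, 4), (6, 2), (6, 4)}; count = 6.

For each of the 49 pairs (x, y) ∈ F_7², evaluate f(x, y) mod 7. Record the zeros.
  x = 0: [0↦3, 1↦6, 2↦6, 3↦3, 4↦4, 5↦2, 6↦4]  zeros at y ∈ ∅
  x = 1: [0↦2, 1↦4, 2↦3, 3↦6, 4↦6, 5↦3, 6↦4]  zeros at y ∈ ∅
  x = 2: [0↦6, 1↦0, 2↦5, 3↦0, 4↦6, 5↦2, 6↦2]  zeros at y ∈ {1, 3}
  x = 3: [0↦1, 1↦1, 2↦5, 3↦6, 4↦4, 5↦6, 6↦5]  zeros at y ∈ ∅
  x = 4: [0↦1, 1↦0, 2↦3, 3↦3, 4↦0, 5↦1, 6↦6]  zeros at y ∈ {1, 4}
  x = 5: [0↦6, 1↦4, 2↦6, 3↦5, 4↦1, 5↦1, 6↦5]  zeros at y ∈ ∅
  x = 6: [0↦2, 1↦6, 2↦0, 3↦5, 4↦0, 5↦6, 6↦2]  zeros at y ∈ {2, 4}
Collecting zeros: affine points = {(2, 1), (2, 3), (4, 1), (4, 4), (6, 2), (6, 4)}.
Total count |C(F_7)_aff| = 6.


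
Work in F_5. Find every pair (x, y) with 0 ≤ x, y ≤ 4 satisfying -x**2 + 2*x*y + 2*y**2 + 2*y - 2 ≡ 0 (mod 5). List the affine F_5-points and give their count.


Affine F_5-points: {(0, 2), (1, 4), (2, 3), (2, 4), (4, 2), (4, 3)}; count = 6.

For each of the 25 pairs (x, y) ∈ F_5², evaluate f(x, y) mod 5. Record the zeros.
  x = 0: [0↦3, 1↦2, 2↦0, 3↦2, 4↦3]  zeros at y ∈ {2}
  x = 1: [0↦2, 1↦3, 2↦3, 3↦2, 4↦0]  zeros at y ∈ {4}
  x = 2: [0↦4, 1↦2, 2↦4, 3↦0, 4↦0]  zeros at y ∈ {3, 4}
  x = 3: [0↦4, 1↦4, 2↦3, 3↦1, 4↦3]  zeros at y ∈ ∅
  x = 4: [0↦2, 1↦4, 2↦0, 3↦0, 4↦4]  zeros at y ∈ {2, 3}
Collecting zeros: affine points = {(0, 2), (1, 4), (2, 3), (2, 4), (4, 2), (4, 3)}.
Total count |C(F_5)_aff| = 6.


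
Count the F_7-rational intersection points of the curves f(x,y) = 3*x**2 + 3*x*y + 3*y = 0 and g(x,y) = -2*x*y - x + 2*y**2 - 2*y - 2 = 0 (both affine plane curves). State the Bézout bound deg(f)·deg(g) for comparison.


Common zeros: {(4, 1)}; count = 1; Bézout bound = 4.

deg(f) = 2, deg(g) = 2, so Bézout bound = 4.
Scan x ∈ F_7. For each x, list the y ∈ F_7 with f(x, y) ≡ 0 and those with g(x, y) ≡ 0 (mod 7); the common zeros in that column are the intersection.
  x = 0: f ≡ 0 at y ∈ {0}; g ≡ 0 at y ∈ ∅; common: ∅.
  x = 1: f ≡ 0 at y ∈ {3}; g ≡ 0 at y ∈ ∅; common: ∅.
  x = 2: f ≡ 0 at y ∈ {1}; g ≡ 0 at y ∈ ∅; common: ∅.
  x = 3: f ≡ 0 at y ∈ {3}; g ≡ 0 at y ∈ ∅; common: ∅.
  x = 4: f ≡ 0 at y ∈ {1}; g ≡ 0 at y ∈ {1, 4}; common: {1}.
  x = 5: f ≡ 0 at y ∈ {4}; g ≡ 0 at y ∈ {0, 6}; common: ∅.
  x = 6: f ≡ 0 at y ∈ ∅; g ≡ 0 at y ∈ {2, 5}; common: ∅.
Collecting: common zeros = {(4, 1)}, so the count is 1.
Comparison with the Bézout bound: 1 ≤ 4 = deg(f)·deg(g), as expected for curves with no common component (the affine F_7-count falls short of the bound because intersections may lie at infinity, over extension fields, or carry multiplicity).


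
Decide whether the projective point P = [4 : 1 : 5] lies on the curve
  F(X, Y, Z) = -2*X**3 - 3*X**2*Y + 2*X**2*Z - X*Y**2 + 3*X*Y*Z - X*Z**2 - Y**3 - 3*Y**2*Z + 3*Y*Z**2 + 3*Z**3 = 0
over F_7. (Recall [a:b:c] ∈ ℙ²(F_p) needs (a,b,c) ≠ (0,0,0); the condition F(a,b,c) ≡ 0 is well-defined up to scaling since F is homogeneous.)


F(4,1,5) ≡ 3 (mod 7); P is NOT on the curve.

Evaluate F(4, 1, 5) term-by-term (mod 7).
  -2*X**3 ↦ -2·64·1·1 = -128
  -3*X**2*Y ↦ -3·16·1·1 = -48
  2*X**2*Z ↦ 2·16·1·5 = 160
  -X*Y**2 ↦ -1·4·1·1 = -4
  3*X*Y*Z ↦ 3·4·1·5 = 60
  -X*Z**2 ↦ -1·4·1·25 = -100
  -Y**3 ↦ -1·1·1·1 = -1
  -3*Y**2*Z ↦ -3·1·1·5 = -15
  3*Y*Z**2 ↦ 3·1·1·25 = 75
  3*Z**3 ↦ 3·1·1·125 = 375
Sum: F(4, 1, 5) = (-128) + (-48) + (160) + (-4) + (60) + (-100) + (-1) + (-15) + (75) + (375) = 374.
Reducing mod 7: 374 ≡ 3 (mod 7).
Since F(a, b, c) ≡ 3 ≠ 0 (mod 7), P does NOT lie on the curve.


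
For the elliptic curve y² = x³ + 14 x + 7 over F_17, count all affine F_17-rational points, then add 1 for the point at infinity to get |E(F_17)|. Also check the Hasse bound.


Affine points = {(2, 3), (2, 14), (3, 5), (3, 12), (4, 5), (4, 12), (5, 7), (5, 10), (6, 1), (6, 16), (8, 6), (8, 11), (10, 5), (10, 12), (11, 8), (11, 9), (12, 4), (12, 13), (16, 3), (16, 14)}; affine count = 20; |E(F_17)| = 21.

Discriminant check: Δ ∝ 4a³ + 27b² = 4·14³ + 27·7² = 4·2744 + 27·49 ≡ 8 (mod 17). Nonzero ⇒ E is nonsingular.
For each x ∈ F_17, compute rhs = x³ + 14·x + 7 mod 17, then count y ∈ F_17 with y² ≡ rhs.
  x = 0: rhs = 7, matching y values: none (0 points).
  x = 1: rhs = 5, matching y values: none (0 points).
  x = 2: rhs = 9, matching y values: 3, 14 (2 points).
  x = 3: rhs = 8, matching y values: 5, 12 (2 points).
  x = 4: rhs = 8, matching y values: 5, 12 (2 points).
  x = 5: rhs = 15, matching y values: 7, 10 (2 points).
  x = 6: rhs = 1, matching y values: 1, 16 (2 points).
  x = 7: rhs = 6, matching y values: none (0 points).
  x = 8: rhs = 2, matching y values: 6, 11 (2 points).
  x = 9: rhs = 12, matching y values: none (0 points).
  x = 10: rhs = 8, matching y values: 5, 12 (2 points).
  x = 11: rhs = 13, matching y values: 8, 9 (2 points).
  x = 12: rhs = 16, matching y values: 4, 13 (2 points).
  x = 13: rhs = 6, matching y values: none (0 points).
  x = 14: rhs = 6, matching y values: none (0 points).
  x = 15: rhs = 5, matching y values: none (0 points).
  x = 16: rhs = 9, matching y values: 3, 14 (2 points).
Total affine count: 20.
Full point count |E(F_17)| = 20 + 1 = 21.
Hasse bound: |21 − (17+1)| = |3| = 3 ≤ 2√17 ≈ 8.2462 ✓.


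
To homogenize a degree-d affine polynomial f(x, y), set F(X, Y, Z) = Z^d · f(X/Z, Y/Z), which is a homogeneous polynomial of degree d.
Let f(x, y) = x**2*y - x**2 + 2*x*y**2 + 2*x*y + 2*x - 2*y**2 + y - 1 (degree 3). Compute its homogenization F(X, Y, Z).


F(X, Y, Z) = X**2*Y - X**2*Z + 2*X*Y**2 + 2*X*Y*Z + 2*X*Z**2 - 2*Y**2*Z + Y*Z**2 - Z**3

deg(f) = 3.
Substitute x = X/Z, y = Y/Z into f, then multiply by Z^3.
  monomial 1·x^2·y^1 ↦ 1·X^2·Y^1·Z^0.
  monomial -1·x^2·y^0 ↦ -1·X^2·Y^0·Z^1.
  monomial 2·x^1·y^2 ↦ 2·X^1·Y^2·Z^0.
  monomial 2·x^1·y^1 ↦ 2·X^1·Y^1·Z^1.
  monomial 2·x^1·y^0 ↦ 2·X^1·Y^0·Z^2.
  monomial -2·x^0·y^2 ↦ -2·X^0·Y^2·Z^1.
  monomial 1·x^0·y^1 ↦ 1·X^0·Y^1·Z^2.
  monomial -1·x^0·y^0 ↦ -1·X^0·Y^0·Z^3.
Collecting: F(X, Y, Z) = X**2*Y - X**2*Z + 2*X*Y**2 + 2*X*Y*Z + 2*X*Z**2 - 2*Y**2*Z + Y*Z**2 - Z**3.


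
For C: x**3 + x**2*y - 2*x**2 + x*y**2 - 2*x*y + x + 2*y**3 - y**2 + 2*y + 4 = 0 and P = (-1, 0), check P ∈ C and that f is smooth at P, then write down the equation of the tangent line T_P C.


Tangent line at P: 8*x + 5*y + 8 = 0.

Step 1: f(-1, 0) = 0, so P lies on C.
Step 2: partial derivatives
  f_x(x, y) = 3*x**2 + 2*x*y - 4*x + y**2 - 2*y + 1, f_y(x, y) = x**2 + 2*x*y - 2*x + 6*y**2 - 2*y + 2.
  f_x(P) = 8, f_y(P) = 5 (gradient nonzero, so P is smooth).
Step 3: tangent line at P: 8·(x − -1) + 5·(y − 0) = 0.
Expanding: 8*x + 5*y + 8 = 0.


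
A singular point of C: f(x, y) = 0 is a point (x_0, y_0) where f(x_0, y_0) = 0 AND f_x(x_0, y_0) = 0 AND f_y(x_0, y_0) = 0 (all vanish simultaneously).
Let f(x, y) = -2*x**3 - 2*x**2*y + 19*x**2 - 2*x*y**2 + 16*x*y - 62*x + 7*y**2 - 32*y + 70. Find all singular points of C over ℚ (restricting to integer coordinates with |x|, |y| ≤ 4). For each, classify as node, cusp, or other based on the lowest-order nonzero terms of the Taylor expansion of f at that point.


Singular points: {(3, 1)}; classification: node.

Compute partial derivatives:
  f_x = -6*x**2 - 4*x*y + 38*x - 2*y**2 + 16*y - 62.
  f_y = -2*x**2 - 4*x*y + 16*x + 14*y - 32.
Scan x_0 ∈ {−4, ..., 4}. For each x_0, f_y(x_0, y) is a polynomial in y; find its integer roots y ∈ {−4, ..., 4}, then test f_x and f at those candidates.
  x = -4: f_y(-4, y) = 30*y - 128; no integer root y with |y| ≤ 4.
  x = -3: f_y(-3, y) = 26*y - 98; no integer root y with |y| ≤ 4.
  x = -2: f_y(-2, y) = 22*y - 72; no integer root y with |y| ≤ 4.
  x = -1: f_y(-1, y) = 18*y - 50; no integer root y with |y| ≤ 4.
  x = 0: f_y(0, y) = 14*y - 32; no integer root y with |y| ≤ 4.
  x = 1: f_y(1, y) = 10*y - 18; no integer root y with |y| ≤ 4.
  x = 2: f_y(2, y) = 6*y - 8; no integer root y with |y| ≤ 4.
  x = 3: f_y(3, y) = 2*y - 2; vanishes at y ∈ {1}. (3, 1): f_x = 0, f = 0 — SINGULAR.
  x = 4: f_y(4, y) = -2*y; vanishes at y ∈ {0}. (4, 0): f_x = -6 ≠ 0.
Only singular point on the grid: (3, 1).
Classify: substitute x = 3 + u, y = 1 + v and expand: f = -2*u**3 - 2*u**2*v - u**2 - 2*u*v**2 + v**2.
No constant or linear terms (consistent with a singular point). Quadratic part: -u**2 + v**2. Cubic part: -2*u**3 - 2*u**2*v - 2*u*v**2.
The quadratic part v**2 - u**2 = (v − u)(v + u) splits into two distinct linear factors, so there are two distinct tangent lines y − 1 = ±(x − 3) — this is a node (ordinary double point).
Classification: node.


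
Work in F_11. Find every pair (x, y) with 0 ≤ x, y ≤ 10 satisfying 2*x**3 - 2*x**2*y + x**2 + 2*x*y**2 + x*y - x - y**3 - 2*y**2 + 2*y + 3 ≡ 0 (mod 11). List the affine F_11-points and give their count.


Affine F_11-points: {(0, 10), (1, 4), (1, 9), (2, 3), (3, 3), (3, 4), (3, 8), (4, 0), (4, 7), (4, 10), (5, 4), (7, 8), (9, 1), (9, 2), (10, 6)}; count = 15.

For each of the 121 pairs (x, y) ∈ F_11², evaluate f(x, y) mod 11. Record the zeros.
  x = 0: [0↦3, 1↦2, 2↦2, 3↦8, 4↦3, 5↦3, 6↦2, 7↦5, 8↦6, 9↦10, 10↦0]  zeros at y ∈ {10}
  x = 1: [0↦5, 1↦5, 2↦10, 3↦3, 4↦0, 5↦6, 6↦4, 7↦10, 8↦7, 9↦0, 10↦5]  zeros at y ∈ {4, 9}
  x = 2: [0↦10, 1↦7, 2↦2, 3↦0, 4↦6, 5↦3, 6↦7, 7↦1, 8↦1, 9↦1, 10↦6]  zeros at y ∈ {3}
  x = 3: [0↦8, 1↦9, 2↦1, 3↦0, 4↦0, 5↦6, 6↦1, 7↦1, 8↦0, 9↦3, 10↦4]  zeros at y ∈ {3, 4, 8}
  x = 4: [0↦0, 1↦1, 2↦8, 3↦4, 4↦5, 5↦5, 6↦9, 7↦0, 8↦5, 9↦7, 10↦0]  zeros at y ∈ {0, 7, 10}
  x = 5: [0↦9, 1↦6, 2↦2, 3↦2, 4↦0, 5↦1, 6↦10, 7↦10, 8↦6, 9↦3, 10↦6]  zeros at y ∈ {4}
  x = 6: [0↦3, 1↦3, 2↦6, 3↦6, 4↦8, 5↦6, 6↦5, 7↦10, 8↦4, 9↦3, 10↦1]  zeros at y ∈ ∅
  x = 7: [0↦5, 1↦4, 2↦10, 3↦6, 4↦8, 5↦10, 6↦6, 7↦1, 8↦0, 9↦8, 10↦8]  zeros at y ∈ {8}
  x = 8: [0↦5, 1↦10, 2↦4, 3↦3, 4↦1, 5↦3, 6↦3, 7↦6, 8↦6, 9↦8, 10↦6]  zeros at y ∈ ∅
  x = 9: [0↦4, 1↦0, 2↦0, 3↦9, 4↦10, 5↦8, 6↦8, 7↦4, 8↦1, 9↦4, 10↦7]  zeros at y ∈ {1, 2}
  x = 10: [0↦3, 1↦8, 2↦10, 3↦3, 4↦3, 5↦4, 6↦0, 7↦7, 8↦8, 9↦8, 10↦1]  zeros at y ∈ {6}
Collecting zeros: affine points = {(0, 10), (1, 4), (1, 9), (2, 3), (3, 3), (3, 4), (3, 8), (4, 0), (4, 7), (4, 10), (5, 4), (7, 8), (9, 1), (9, 2), (10, 6)}.
Total count |C(F_11)_aff| = 15.


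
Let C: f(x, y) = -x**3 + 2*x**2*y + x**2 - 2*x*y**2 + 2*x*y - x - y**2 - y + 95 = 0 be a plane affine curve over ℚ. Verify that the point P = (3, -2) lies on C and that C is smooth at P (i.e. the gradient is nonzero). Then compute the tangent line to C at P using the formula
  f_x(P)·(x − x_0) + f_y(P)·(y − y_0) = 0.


Tangent line at P: -58*x + 51*y + 276 = 0.

Step 1: f(3, -2) = 0, so P lies on C.
Step 2: partial derivatives
  f_x(x, y) = -3*x**2 + 4*x*y + 2*x - 2*y**2 + 2*y - 1, f_y(x, y) = 2*x**2 - 4*x*y + 2*x - 2*y - 1.
  f_x(P) = -58, f_y(P) = 51 (gradient nonzero, so P is smooth).
Step 3: tangent line at P: -58·(x − 3) + 51·(y − -2) = 0.
Expanding: -58*x + 51*y + 276 = 0.


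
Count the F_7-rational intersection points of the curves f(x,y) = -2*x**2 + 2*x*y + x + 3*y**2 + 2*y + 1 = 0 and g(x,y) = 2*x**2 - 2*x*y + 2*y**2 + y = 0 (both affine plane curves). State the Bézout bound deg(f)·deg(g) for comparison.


Common zeros: ∅; count = 0; Bézout bound = 4.

deg(f) = 2, deg(g) = 2, so Bézout bound = 4.
Scan x ∈ F_7. For each x, list the y ∈ F_7 with f(x, y) ≡ 0 and those with g(x, y) ≡ 0 (mod 7); the common zeros in that column are the intersection.
  x = 0: f ≡ 0 at y ∈ ∅; g ≡ 0 at y ∈ {0, 3}; common: ∅.
  x = 1: f ≡ 0 at y ∈ {0, 1}; g ≡ 0 at y ∈ ∅; common: ∅.
  x = 2: f ≡ 0 at y ∈ ∅; g ≡ 0 at y ∈ {1, 4}; common: ∅.
  x = 3: f ≡ 0 at y ∈ {0, 2}; g ≡ 0 at y ∈ {3}; common: ∅.
  x = 4: f ≡ 0 at y ∈ {1, 5}; g ≡ 0 at y ∈ ∅; common: ∅.
  x = 5: f ≡ 0 at y ∈ {5}; g ≡ 0 at y ∈ ∅; common: ∅.
  x = 6: f ≡ 0 at y ∈ ∅; g ≡ 0 at y ∈ {1}; common: ∅.
Collecting: common zeros = ∅, so the count is 0.
Comparison with the Bézout bound: 0 ≤ 4 = deg(f)·deg(g), as expected for curves with no common component (the affine F_7-count falls short of the bound because intersections may lie at infinity, over extension fields, or carry multiplicity).


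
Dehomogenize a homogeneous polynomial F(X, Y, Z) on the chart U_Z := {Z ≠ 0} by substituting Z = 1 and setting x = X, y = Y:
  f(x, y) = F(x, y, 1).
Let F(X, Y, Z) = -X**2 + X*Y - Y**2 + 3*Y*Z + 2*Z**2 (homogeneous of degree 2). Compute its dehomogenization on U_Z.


f(x, y) = -x**2 + x*y - y**2 + 3*y + 2

On U_Z we set Z = 1. Each monomial c·X^i·Y^j·Z^k in F becomes c·x^i·y^j·1^k = c·x^i·y^j.
Substituting Z = 1: F(X, Y, 1) = -x**2 + x*y - y**2 + 3*y + 2.
Note: deg(f) ≤ deg(F) = 2; strict inequality happens when F is divisible by Z (lost terms).


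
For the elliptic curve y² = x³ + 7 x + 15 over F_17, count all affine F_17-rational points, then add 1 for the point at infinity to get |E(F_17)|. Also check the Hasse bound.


Affine points = {(0, 7), (0, 10), (6, 1), (6, 16), (7, 4), (7, 13), (9, 5), (9, 12), (12, 5), (12, 12), (13, 5), (13, 12), (14, 1), (14, 16)}; affine count = 14; |E(F_17)| = 15.

Discriminant check: Δ ∝ 4a³ + 27b² = 4·7³ + 27·15² = 4·343 + 27·225 ≡ 1 (mod 17). Nonzero ⇒ E is nonsingular.
For each x ∈ F_17, compute rhs = x³ + 7·x + 15 mod 17, then count y ∈ F_17 with y² ≡ rhs.
  x = 0: rhs = 15, matching y values: 7, 10 (2 points).
  x = 1: rhs = 6, matching y values: none (0 points).
  x = 2: rhs = 3, matching y values: none (0 points).
  x = 3: rhs = 12, matching y values: none (0 points).
  x = 4: rhs = 5, matching y values: none (0 points).
  x = 5: rhs = 5, matching y values: none (0 points).
  x = 6: rhs = 1, matching y values: 1, 16 (2 points).
  x = 7: rhs = 16, matching y values: 4, 13 (2 points).
  x = 8: rhs = 5, matching y values: none (0 points).
  x = 9: rhs = 8, matching y values: 5, 12 (2 points).
  x = 10: rhs = 14, matching y values: none (0 points).
  x = 11: rhs = 12, matching y values: none (0 points).
  x = 12: rhs = 8, matching y values: 5, 12 (2 points).
  x = 13: rhs = 8, matching y values: 5, 12 (2 points).
  x = 14: rhs = 1, matching y values: 1, 16 (2 points).
  x = 15: rhs = 10, matching y values: none (0 points).
  x = 16: rhs = 7, matching y values: none (0 points).
Total affine count: 14.
Full point count |E(F_17)| = 14 + 1 = 15.
Hasse bound: |15 − (17+1)| = |-3| = 3 ≤ 2√17 ≈ 8.2462 ✓.


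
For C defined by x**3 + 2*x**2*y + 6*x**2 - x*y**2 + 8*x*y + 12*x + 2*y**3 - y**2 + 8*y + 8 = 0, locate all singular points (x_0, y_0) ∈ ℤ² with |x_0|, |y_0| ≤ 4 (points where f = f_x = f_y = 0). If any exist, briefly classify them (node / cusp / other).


Singular points: {(-2, 0)}; classification: cusp.

Compute partial derivatives:
  f_x = 3*x**2 + 4*x*y + 12*x - y**2 + 8*y + 12.
  f_y = 2*x**2 - 2*x*y + 8*x + 6*y**2 - 2*y + 8.
Scan x_0 ∈ {−4, ..., 4}. For each x_0, f_y(x_0, y) is a polynomial in y; find its integer roots y ∈ {−4, ..., 4}, then test f_x and f at those candidates.
  x = -4: f_y(-4, y) = 6*y**2 + 6*y + 8; no integer root y with |y| ≤ 4.
  x = -3: f_y(-3, y) = 6*y**2 + 4*y + 2; no integer root y with |y| ≤ 4.
  x = -2: f_y(-2, y) = 6*y**2 + 2*y; vanishes at y ∈ {0}. (-2, 0): f_x = 0, f = 0 — SINGULAR.
  x = -1: f_y(-1, y) = 6*y**2 + 2; no integer root y with |y| ≤ 4.
  x = 0: f_y(0, y) = 6*y**2 - 2*y + 8; no integer root y with |y| ≤ 4.
  x = 1: f_y(1, y) = 6*y**2 - 4*y + 18; no integer root y with |y| ≤ 4.
  x = 2: f_y(2, y) = 6*y**2 - 6*y + 32; no integer root y with |y| ≤ 4.
  x = 3: f_y(3, y) = 6*y**2 - 8*y + 50; no integer root y with |y| ≤ 4.
  x = 4: f_y(4, y) = 6*y**2 - 10*y + 72; no integer root y with |y| ≤ 4.
Only singular point on the grid: (-2, 0).
Classify: substitute x = -2 + u, y = 0 + v and expand: f = u**3 + 2*u**2*v - u*v**2 + 2*v**3 + v**2.
No constant or linear terms (consistent with a singular point). Quadratic part: v**2. Cubic part: u**3 + 2*u**2*v - u*v**2 + 2*v**3.
The quadratic part v**2 is a perfect square, so there is a single (double) tangent line v = 0, i.e. y = 0. Restricting the cubic part to that line (v = 0) leaves u**3 ≠ 0, so f is not divisible by v and the branch is v² ≈ -u**3 to lowest order — this is a cusp.
Classification: cusp.


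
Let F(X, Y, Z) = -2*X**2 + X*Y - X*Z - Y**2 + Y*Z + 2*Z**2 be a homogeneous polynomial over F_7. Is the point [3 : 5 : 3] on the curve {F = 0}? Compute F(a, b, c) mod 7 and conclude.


F(3,5,3) ≡ 3 (mod 7); P is NOT on the curve.

Evaluate F(3, 5, 3) term-by-term (mod 7).
  -2*X**2 ↦ -2·9·1·1 = -18
  X*Y ↦ 1·3·5·1 = 15
  -X*Z ↦ -1·3·1·3 = -9
  -Y**2 ↦ -1·1·25·1 = -25
  Y*Z ↦ 1·1·5·3 = 15
  2*Z**2 ↦ 2·1·1·9 = 18
Sum: F(3, 5, 3) = (-18) + (15) + (-9) + (-25) + (15) + (18) = -4.
Reducing mod 7: -4 ≡ 3 (mod 7).
Since F(a, b, c) ≡ 3 ≠ 0 (mod 7), P does NOT lie on the curve.


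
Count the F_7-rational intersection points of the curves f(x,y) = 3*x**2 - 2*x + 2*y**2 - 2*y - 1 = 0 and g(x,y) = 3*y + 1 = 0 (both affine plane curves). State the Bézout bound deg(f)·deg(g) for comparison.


Common zeros: ∅; count = 0; Bézout bound = 2.

deg(f) = 2, deg(g) = 1, so Bézout bound = 2.
Scan x ∈ F_7. For each x, list the y ∈ F_7 with f(x, y) ≡ 0 and those with g(x, y) ≡ 0 (mod 7); the common zeros in that column are the intersection.
  x = 0: f ≡ 0 at y ∈ ∅; g ≡ 0 at y ∈ {2}; common: ∅.
  x = 1: f ≡ 0 at y ∈ {0, 1}; g ≡ 0 at y ∈ {2}; common: ∅.
  x = 2: f ≡ 0 at y ∈ {0, 1}; g ≡ 0 at y ∈ {2}; common: ∅.
  x = 3: f ≡ 0 at y ∈ ∅; g ≡ 0 at y ∈ {2}; common: ∅.
  x = 4: f ≡ 0 at y ∈ {4}; g ≡ 0 at y ∈ {2}; common: ∅.
  x = 5: f ≡ 0 at y ∈ ∅; g ≡ 0 at y ∈ {2}; common: ∅.
  x = 6: f ≡ 0 at y ∈ {4}; g ≡ 0 at y ∈ {2}; common: ∅.
Collecting: common zeros = ∅, so the count is 0.
Comparison with the Bézout bound: 0 ≤ 2 = deg(f)·deg(g), as expected for curves with no common component (the affine F_7-count falls short of the bound because intersections may lie at infinity, over extension fields, or carry multiplicity).


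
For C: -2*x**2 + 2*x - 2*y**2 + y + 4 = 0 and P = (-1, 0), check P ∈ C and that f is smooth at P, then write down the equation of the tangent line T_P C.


Tangent line at P: 6*x + y + 6 = 0.

Step 1: f(-1, 0) = 0, so P lies on C.
Step 2: partial derivatives
  f_x(x, y) = 2 - 4*x, f_y(x, y) = 1 - 4*y.
  f_x(P) = 6, f_y(P) = 1 (gradient nonzero, so P is smooth).
Step 3: tangent line at P: 6·(x − -1) + 1·(y − 0) = 0.
Expanding: 6*x + y + 6 = 0.


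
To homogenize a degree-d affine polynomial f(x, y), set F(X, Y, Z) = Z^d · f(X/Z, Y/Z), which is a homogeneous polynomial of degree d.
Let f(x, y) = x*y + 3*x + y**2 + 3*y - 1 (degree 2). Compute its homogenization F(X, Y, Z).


F(X, Y, Z) = X*Y + 3*X*Z + Y**2 + 3*Y*Z - Z**2

deg(f) = 2.
Substitute x = X/Z, y = Y/Z into f, then multiply by Z^2.
  monomial 1·x^1·y^1 ↦ 1·X^1·Y^1·Z^0.
  monomial 3·x^1·y^0 ↦ 3·X^1·Y^0·Z^1.
  monomial 1·x^0·y^2 ↦ 1·X^0·Y^2·Z^0.
  monomial 3·x^0·y^1 ↦ 3·X^0·Y^1·Z^1.
  monomial -1·x^0·y^0 ↦ -1·X^0·Y^0·Z^2.
Collecting: F(X, Y, Z) = X*Y + 3*X*Z + Y**2 + 3*Y*Z - Z**2.


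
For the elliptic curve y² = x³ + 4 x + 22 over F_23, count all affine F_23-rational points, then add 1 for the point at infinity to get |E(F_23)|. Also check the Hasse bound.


Affine points = {(1, 2), (1, 21), (5, 11), (5, 12), (6, 3), (6, 20), (7, 5), (7, 18), (10, 2), (10, 21), (12, 2), (12, 21), (14, 4), (14, 19), (17, 9), (17, 14), (20, 11), (20, 12), (21, 11), (21, 12)}; affine count = 20; |E(F_23)| = 21.

Discriminant check: Δ ∝ 4a³ + 27b² = 4·4³ + 27·22² = 4·64 + 27·484 ≡ 7 (mod 23). Nonzero ⇒ E is nonsingular.
For each x ∈ F_23, compute rhs = x³ + 4·x + 22 mod 23, then count y ∈ F_23 with y² ≡ rhs.
  x = 0: rhs = 22, matching y values: none (0 points).
  x = 1: rhs = 4, matching y values: 2, 21 (2 points).
  x = 2: rhs = 15, matching y values: none (0 points).
  x = 3: rhs = 15, matching y values: none (0 points).
  x = 4: rhs = 10, matching y values: none (0 points).
  x = 5: rhs = 6, matching y values: 11, 12 (2 points).
  x = 6: rhs = 9, matching y values: 3, 20 (2 points).
  x = 7: rhs = 2, matching y values: 5, 18 (2 points).
  x = 8: rhs = 14, matching y values: none (0 points).
  x = 9: rhs = 5, matching y values: none (0 points).
  x = 10: rhs = 4, matching y values: 2, 21 (2 points).
  x = 11: rhs = 17, matching y values: none (0 points).
  x = 12: rhs = 4, matching y values: 2, 21 (2 points).
  x = 13: rhs = 17, matching y values: none (0 points).
  x = 14: rhs = 16, matching y values: 4, 19 (2 points).
  x = 15: rhs = 7, matching y values: none (0 points).
  x = 16: rhs = 19, matching y values: none (0 points).
  x = 17: rhs = 12, matching y values: 9, 14 (2 points).
  x = 18: rhs = 15, matching y values: none (0 points).
  x = 19: rhs = 11, matching y values: none (0 points).
  x = 20: rhs = 6, matching y values: 11, 12 (2 points).
  x = 21: rhs = 6, matching y values: 11, 12 (2 points).
  x = 22: rhs = 17, matching y values: none (0 points).
Total affine count: 20.
Full point count |E(F_23)| = 20 + 1 = 21.
Hasse bound: |21 − (23+1)| = |-3| = 3 ≤ 2√23 ≈ 9.5917 ✓.


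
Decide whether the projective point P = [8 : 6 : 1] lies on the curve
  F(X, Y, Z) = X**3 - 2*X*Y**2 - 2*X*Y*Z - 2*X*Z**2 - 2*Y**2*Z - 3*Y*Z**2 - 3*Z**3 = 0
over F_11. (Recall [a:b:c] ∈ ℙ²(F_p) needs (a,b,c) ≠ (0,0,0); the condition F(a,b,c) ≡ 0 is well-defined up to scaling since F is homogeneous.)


F(8,6,1) ≡ 6 (mod 11); P is NOT on the curve.

Evaluate F(8, 6, 1) term-by-term (mod 11).
  X**3 ↦ 1·512·1·1 = 512
  -2*X*Y**2 ↦ -2·8·36·1 = -576
  -2*X*Y*Z ↦ -2·8·6·1 = -96
  -2*X*Z**2 ↦ -2·8·1·1 = -16
  -2*Y**2*Z ↦ -2·1·36·1 = -72
  -3*Y*Z**2 ↦ -3·1·6·1 = -18
  -3*Z**3 ↦ -3·1·1·1 = -3
Sum: F(8, 6, 1) = (512) + (-576) + (-96) + (-16) + (-72) + (-18) + (-3) = -269.
Reducing mod 11: -269 ≡ 6 (mod 11).
Since F(a, b, c) ≡ 6 ≠ 0 (mod 11), P does NOT lie on the curve.


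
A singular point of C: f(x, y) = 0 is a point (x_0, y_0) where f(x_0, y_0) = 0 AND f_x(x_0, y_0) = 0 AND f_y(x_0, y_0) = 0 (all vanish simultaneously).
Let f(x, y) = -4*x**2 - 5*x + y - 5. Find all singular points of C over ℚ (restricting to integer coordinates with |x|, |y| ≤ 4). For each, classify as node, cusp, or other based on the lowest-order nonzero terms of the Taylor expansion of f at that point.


No singular points in the scanned grid; C is smooth there.

Compute partial derivatives:
  f_x = -8*x - 5.
  f_y = 1.
f_y = 1 is a nonzero constant, so f_y never vanishes: no point (x, y) can satisfy f = f_x = f_y = 0. In particular no (x, y) ∈ {−4, ..., 4}² is singular; the curve is smooth.


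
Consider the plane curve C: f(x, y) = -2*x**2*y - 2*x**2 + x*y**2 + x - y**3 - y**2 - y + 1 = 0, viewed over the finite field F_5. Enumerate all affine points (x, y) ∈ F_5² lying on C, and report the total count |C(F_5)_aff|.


Affine F_5-points: {(1, 0), (2, 0), (2, 3), (3, 3), (4, 4)}; count = 5.

For each of the 25 pairs (x, y) ∈ F_5², evaluate f(x, y) mod 5. Record the zeros.
  x = 0: [0↦1, 1↦3, 2↦2, 3↦2, 4↦2]  zeros at y ∈ ∅
  x = 1: [0↦0, 1↦1, 2↦1, 3↦4, 4↦4]  zeros at y ∈ {0}
  x = 2: [0↦0, 1↦1, 2↦3, 3↦0, 4↦1]  zeros at y ∈ {0, 3}
  x = 3: [0↦1, 1↦3, 2↦3, 3↦0, 4↦3]  zeros at y ∈ {3}
  x = 4: [0↦3, 1↦2, 2↦1, 3↦4, 4↦0]  zeros at y ∈ {4}
Collecting zeros: affine points = {(1, 0), (2, 0), (2, 3), (3, 3), (4, 4)}.
Total count |C(F_5)_aff| = 5.


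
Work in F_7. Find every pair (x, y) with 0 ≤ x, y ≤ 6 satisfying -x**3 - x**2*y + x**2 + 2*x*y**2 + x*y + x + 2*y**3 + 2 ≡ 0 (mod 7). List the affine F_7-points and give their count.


Affine F_7-points: {(0, 3), (0, 5), (0, 6), (1, 1), (2, 0), (2, 2), (2, 3), (3, 3), (3, 5), (4, 0), (5, 2), (6, 2), (6, 4)}; count = 13.

For each of the 49 pairs (x, y) ∈ F_7², evaluate f(x, y) mod 7. Record the zeros.
  x = 0: [0↦2, 1↦4, 2↦4, 3↦0, 4↦4, 5↦0, 6↦0]  zeros at y ∈ {3, 5, 6}
  x = 1: [0↦3, 1↦0, 2↦6, 3↦5, 4↦2, 5↦2, 6↦3]  zeros at y ∈ {1}
  x = 2: [0↦0, 1↦4, 2↦0, 3↦0, 4↦2, 5↦4, 6↦4]  zeros at y ∈ {0, 2, 3}
  x = 3: [0↦1, 1↦3, 2↦1, 3↦0, 4↦5, 5↦0, 6↦4]  zeros at y ∈ {3, 5}
  x = 4: [0↦0, 1↦5, 2↦3, 3↦6, 4↦5, 5↦5, 6↦4]  zeros at y ∈ {0}
  x = 5: [0↦5, 1↦4, 2↦0, 3↦5, 4↦3, 5↦6, 6↦5]  zeros at y ∈ {2}
  x = 6: [0↦3, 1↦1, 2↦0, 3↦5, 4↦0, 5↦4, 6↦1]  zeros at y ∈ {2, 4}
Collecting zeros: affine points = {(0, 3), (0, 5), (0, 6), (1, 1), (2, 0), (2, 2), (2, 3), (3, 3), (3, 5), (4, 0), (5, 2), (6, 2), (6, 4)}.
Total count |C(F_7)_aff| = 13.


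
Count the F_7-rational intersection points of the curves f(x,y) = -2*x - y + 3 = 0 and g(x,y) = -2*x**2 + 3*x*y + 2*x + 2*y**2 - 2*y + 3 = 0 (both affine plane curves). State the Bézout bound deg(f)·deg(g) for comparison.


Common zeros: {(4, 2)}; count = 1; Bézout bound = 2.

deg(f) = 1, deg(g) = 2, so Bézout bound = 2.
Scan x ∈ F_7. For each x, list the y ∈ F_7 with f(x, y) ≡ 0 and those with g(x, y) ≡ 0 (mod 7); the common zeros in that column are the intersection.
  x = 0: f ≡ 0 at y ∈ {3}; g ≡ 0 at y ∈ {2, 6}; common: ∅.
  x = 1: f ≡ 0 at y ∈ {1}; g ≡ 0 at y ∈ ∅; common: ∅.
  x = 2: f ≡ 0 at y ∈ {6}; g ≡ 0 at y ∈ ∅; common: ∅.
  x = 3: f ≡ 0 at y ∈ {4}; g ≡ 0 at y ∈ {1, 6}; common: ∅.
  x = 4: f ≡ 0 at y ∈ {2}; g ≡ 0 at y ∈ {0, 2}; common: {2}.
  x = 5: f ≡ 0 at y ∈ {0}; g ≡ 0 at y ∈ ∅; common: ∅.
  x = 6: f ≡ 0 at y ∈ {5}; g ≡ 0 at y ∈ ∅; common: ∅.
Collecting: common zeros = {(4, 2)}, so the count is 1.
Comparison with the Bézout bound: 1 ≤ 2 = deg(f)·deg(g), as expected for curves with no common component (the affine F_7-count falls short of the bound because intersections may lie at infinity, over extension fields, or carry multiplicity).


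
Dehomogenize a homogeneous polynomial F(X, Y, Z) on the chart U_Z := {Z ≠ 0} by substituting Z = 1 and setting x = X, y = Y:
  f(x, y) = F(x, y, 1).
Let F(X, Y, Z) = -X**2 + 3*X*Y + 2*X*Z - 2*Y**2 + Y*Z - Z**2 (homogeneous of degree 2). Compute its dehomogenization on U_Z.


f(x, y) = -x**2 + 3*x*y + 2*x - 2*y**2 + y - 1

On U_Z we set Z = 1. Each monomial c·X^i·Y^j·Z^k in F becomes c·x^i·y^j·1^k = c·x^i·y^j.
Substituting Z = 1: F(X, Y, 1) = -x**2 + 3*x*y + 2*x - 2*y**2 + y - 1.
Note: deg(f) ≤ deg(F) = 2; strict inequality happens when F is divisible by Z (lost terms).


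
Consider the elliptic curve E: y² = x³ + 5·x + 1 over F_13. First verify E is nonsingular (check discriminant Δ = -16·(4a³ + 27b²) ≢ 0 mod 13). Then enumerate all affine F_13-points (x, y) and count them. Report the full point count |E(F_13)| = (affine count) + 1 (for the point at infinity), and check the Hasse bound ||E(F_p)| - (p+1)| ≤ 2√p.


Affine points = {(0, 1), (0, 12), (3, 2), (3, 11), (6, 0), (11, 3), (11, 10)}; affine count = 7; |E(F_13)| = 8.

Discriminant check: Δ ∝ 4a³ + 27b² = 4·5³ + 27·1² = 4·125 + 27·1 ≡ 7 (mod 13). Nonzero ⇒ E is nonsingular.
For each x ∈ F_13, compute rhs = x³ + 5·x + 1 mod 13, then count y ∈ F_13 with y² ≡ rhs.
  x = 0: rhs = 1, matching y values: 1, 12 (2 points).
  x = 1: rhs = 7, matching y values: none (0 points).
  x = 2: rhs = 6, matching y values: none (0 points).
  x = 3: rhs = 4, matching y values: 2, 11 (2 points).
  x = 4: rhs = 7, matching y values: none (0 points).
  x = 5: rhs = 8, matching y values: none (0 points).
  x = 6: rhs = 0, matching y values: 0 (1 points).
  x = 7: rhs = 2, matching y values: none (0 points).
  x = 8: rhs = 7, matching y values: none (0 points).
  x = 9: rhs = 8, matching y values: none (0 points).
  x = 10: rhs = 11, matching y values: none (0 points).
  x = 11: rhs = 9, matching y values: 3, 10 (2 points).
  x = 12: rhs = 8, matching y values: none (0 points).
Total affine count: 7.
Full point count |E(F_13)| = 7 + 1 = 8.
Hasse bound: |8 − (13+1)| = |-6| = 6 ≤ 2√13 ≈ 7.2111 ✓.


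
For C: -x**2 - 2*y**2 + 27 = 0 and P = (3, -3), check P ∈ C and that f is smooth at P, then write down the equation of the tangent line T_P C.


Tangent line at P: -6*x + 12*y + 54 = 0.

Step 1: f(3, -3) = 0, so P lies on C.
Step 2: partial derivatives
  f_x(x, y) = -2*x, f_y(x, y) = -4*y.
  f_x(P) = -6, f_y(P) = 12 (gradient nonzero, so P is smooth).
Step 3: tangent line at P: -6·(x − 3) + 12·(y − -3) = 0.
Expanding: -6*x + 12*y + 54 = 0.


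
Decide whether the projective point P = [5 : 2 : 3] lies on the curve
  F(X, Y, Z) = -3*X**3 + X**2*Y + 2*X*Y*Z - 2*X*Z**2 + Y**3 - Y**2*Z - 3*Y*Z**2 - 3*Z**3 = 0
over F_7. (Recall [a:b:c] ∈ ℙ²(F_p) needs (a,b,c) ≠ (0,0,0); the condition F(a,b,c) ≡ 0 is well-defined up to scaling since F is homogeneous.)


F(5,2,3) ≡ 3 (mod 7); P is NOT on the curve.

Evaluate F(5, 2, 3) term-by-term (mod 7).
  -3*X**3 ↦ -3·125·1·1 = -375
  X**2*Y ↦ 1·25·2·1 = 50
  2*X*Y*Z ↦ 2·5·2·3 = 60
  -2*X*Z**2 ↦ -2·5·1·9 = -90
  Y**3 ↦ 1·1·8·1 = 8
  -Y**2*Z ↦ -1·1·4·3 = -12
  -3*Y*Z**2 ↦ -3·1·2·9 = -54
  -3*Z**3 ↦ -3·1·1·27 = -81
Sum: F(5, 2, 3) = (-375) + (50) + (60) + (-90) + (8) + (-12) + (-54) + (-81) = -494.
Reducing mod 7: -494 ≡ 3 (mod 7).
Since F(a, b, c) ≡ 3 ≠ 0 (mod 7), P does NOT lie on the curve.


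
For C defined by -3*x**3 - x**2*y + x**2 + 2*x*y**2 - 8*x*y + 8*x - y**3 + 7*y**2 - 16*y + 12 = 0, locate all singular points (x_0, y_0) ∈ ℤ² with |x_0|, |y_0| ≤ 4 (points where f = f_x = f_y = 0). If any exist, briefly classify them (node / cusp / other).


Singular points: {(0, 2)}; classification: node.

Compute partial derivatives:
  f_x = -9*x**2 - 2*x*y + 2*x + 2*y**2 - 8*y + 8.
  f_y = -x**2 + 4*x*y - 8*x - 3*y**2 + 14*y - 16.
Scan x_0 ∈ {−4, ..., 4}. For each x_0, f_y(x_0, y) is a polynomial in y; find its integer roots y ∈ {−4, ..., 4}, then test f_x and f at those candidates.
  x = -4: f_y(-4, y) = -3*y**2 - 2*y; vanishes at y ∈ {0}. (-4, 0): f_x = -144 ≠ 0.
  x = -3: f_y(-3, y) = -3*y**2 + 2*y - 1; no integer root y with |y| ≤ 4.
  x = -2: f_y(-2, y) = -3*y**2 + 6*y - 4; no integer root y with |y| ≤ 4.
  x = -1: f_y(-1, y) = -3*y**2 + 10*y - 9; no integer root y with |y| ≤ 4.
  x = 0: f_y(0, y) = -3*y**2 + 14*y - 16; vanishes at y ∈ {2}. (0, 2): f_x = 0, f = 0 — SINGULAR.
  x = 1: f_y(1, y) = -3*y**2 + 18*y - 25; no integer root y with |y| ≤ 4.
  x = 2: f_y(2, y) = -3*y**2 + 22*y - 36; no integer root y with |y| ≤ 4.
  x = 3: f_y(3, y) = -3*y**2 + 26*y - 49; no integer root y with |y| ≤ 4.
  x = 4: f_y(4, y) = -3*y**2 + 30*y - 64; no integer root y with |y| ≤ 4.
Only singular point on the grid: (0, 2).
Classify: substitute x = 0 + u, y = 2 + v and expand: f = -3*u**3 - u**2*v - u**2 + 2*u*v**2 - v**3 + v**2.
No constant or linear terms (consistent with a singular point). Quadratic part: -u**2 + v**2. Cubic part: -3*u**3 - u**2*v + 2*u*v**2 - v**3.
The quadratic part v**2 - u**2 = (v − u)(v + u) splits into two distinct linear factors, so there are two distinct tangent lines y − 2 = ±(x − 0) — this is a node (ordinary double point).
Classification: node.


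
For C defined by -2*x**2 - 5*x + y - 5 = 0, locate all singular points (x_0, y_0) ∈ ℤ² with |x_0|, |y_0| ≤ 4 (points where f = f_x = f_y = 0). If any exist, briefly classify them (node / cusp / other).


No singular points in the scanned grid; C is smooth there.

Compute partial derivatives:
  f_x = -4*x - 5.
  f_y = 1.
f_y = 1 is a nonzero constant, so f_y never vanishes: no point (x, y) can satisfy f = f_x = f_y = 0. In particular no (x, y) ∈ {−4, ..., 4}² is singular; the curve is smooth.


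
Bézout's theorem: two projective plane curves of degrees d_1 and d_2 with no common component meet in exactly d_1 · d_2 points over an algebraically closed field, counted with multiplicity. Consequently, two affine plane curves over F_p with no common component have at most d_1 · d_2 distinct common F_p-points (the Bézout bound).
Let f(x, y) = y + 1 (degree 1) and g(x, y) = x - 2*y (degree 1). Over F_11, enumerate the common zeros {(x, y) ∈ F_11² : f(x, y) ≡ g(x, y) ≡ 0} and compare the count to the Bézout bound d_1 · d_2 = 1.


Common zeros: {(9, 10)}; count = 1; Bézout bound = 1.

deg(f) = 1, deg(g) = 1, so Bézout bound = 1.
Scan x ∈ F_11. For each x, list the y ∈ F_11 with f(x, y) ≡ 0 and those with g(x, y) ≡ 0 (mod 11); the common zeros in that column are the intersection.
  x = 0: f ≡ 0 at y ∈ {10}; g ≡ 0 at y ∈ {0}; common: ∅.
  x = 1: f ≡ 0 at y ∈ {10}; g ≡ 0 at y ∈ {6}; common: ∅.
  x = 2: f ≡ 0 at y ∈ {10}; g ≡ 0 at y ∈ {1}; common: ∅.
  x = 3: f ≡ 0 at y ∈ {10}; g ≡ 0 at y ∈ {7}; common: ∅.
  x = 4: f ≡ 0 at y ∈ {10}; g ≡ 0 at y ∈ {2}; common: ∅.
  x = 5: f ≡ 0 at y ∈ {10}; g ≡ 0 at y ∈ {8}; common: ∅.
  x = 6: f ≡ 0 at y ∈ {10}; g ≡ 0 at y ∈ {3}; common: ∅.
  x = 7: f ≡ 0 at y ∈ {10}; g ≡ 0 at y ∈ {9}; common: ∅.
  x = 8: f ≡ 0 at y ∈ {10}; g ≡ 0 at y ∈ {4}; common: ∅.
  x = 9: f ≡ 0 at y ∈ {10}; g ≡ 0 at y ∈ {10}; common: {10}.
  x = 10: f ≡ 0 at y ∈ {10}; g ≡ 0 at y ∈ {5}; common: ∅.
Collecting: common zeros = {(9, 10)}, so the count is 1.
Comparison with the Bézout bound: 1 ≤ 1 = deg(f)·deg(g), as expected for curves with no common component (the bound is attained).


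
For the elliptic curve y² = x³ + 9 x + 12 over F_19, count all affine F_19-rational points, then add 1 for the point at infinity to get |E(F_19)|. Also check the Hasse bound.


Affine points = {(2, 0), (3, 3), (3, 16), (4, 6), (4, 13), (5, 7), (5, 12), (6, 4), (6, 15), (7, 0), (8, 8), (8, 11), (9, 9), (9, 10), (10, 0), (11, 6), (11, 13), (12, 9), (12, 10), (15, 8), (15, 11), (17, 9), (17, 10)}; affine count = 23; |E(F_19)| = 24.

Discriminant check: Δ ∝ 4a³ + 27b² = 4·9³ + 27·12² = 4·729 + 27·144 ≡ 2 (mod 19). Nonzero ⇒ E is nonsingular.
For each x ∈ F_19, compute rhs = x³ + 9·x + 12 mod 19, then count y ∈ F_19 with y² ≡ rhs.
  x = 0: rhs = 12, matching y values: none (0 points).
  x = 1: rhs = 3, matching y values: none (0 points).
  x = 2: rhs = 0, matching y values: 0 (1 points).
  x = 3: rhs = 9, matching y values: 3, 16 (2 points).
  x = 4: rhs = 17, matching y values: 6, 13 (2 points).
  x = 5: rhs = 11, matching y values: 7, 12 (2 points).
  x = 6: rhs = 16, matching y values: 4, 15 (2 points).
  x = 7: rhs = 0, matching y values: 0 (1 points).
  x = 8: rhs = 7, matching y values: 8, 11 (2 points).
  x = 9: rhs = 5, matching y values: 9, 10 (2 points).
  x = 10: rhs = 0, matching y values: 0 (1 points).
  x = 11: rhs = 17, matching y values: 6, 13 (2 points).
  x = 12: rhs = 5, matching y values: 9, 10 (2 points).
  x = 13: rhs = 8, matching y values: none (0 points).
  x = 14: rhs = 13, matching y values: none (0 points).
  x = 15: rhs = 7, matching y values: 8, 11 (2 points).
  x = 16: rhs = 15, matching y values: none (0 points).
  x = 17: rhs = 5, matching y values: 9, 10 (2 points).
  x = 18: rhs = 2, matching y values: none (0 points).
Total affine count: 23.
Full point count |E(F_19)| = 23 + 1 = 24.
Hasse bound: |24 − (19+1)| = |4| = 4 ≤ 2√19 ≈ 8.7178 ✓.


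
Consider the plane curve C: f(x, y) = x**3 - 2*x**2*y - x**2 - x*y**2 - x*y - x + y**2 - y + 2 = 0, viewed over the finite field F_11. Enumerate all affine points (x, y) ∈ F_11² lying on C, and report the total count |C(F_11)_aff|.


Affine F_11-points: {(0, 5), (0, 7), (1, 3), (2, 2), (2, 9), (3, 5), (3, 6), (6, 0), (6, 4), (7, 4), (8, 5), (8, 10)}; count = 12.

For each of the 121 pairs (x, y) ∈ F_11², evaluate f(x, y) mod 11. Record the zeros.
  x = 0: [0↦2, 1↦2, 2↦4, 3↦8, 4↦3, 5↦0, 6↦10, 7↦0, 8↦3, 9↦8, 10↦4]  zeros at y ∈ {5, 7}
  x = 1: [0↦1, 1↦8, 2↦4, 3↦0, 4↦7, 5↦3, 6↦10, 7↦6, 8↦2, 9↦9, 10↦5]  zeros at y ∈ {3}
  x = 2: [0↦4, 1↦3, 2↦0, 3↦6, 4↦10, 5↦1, 6↦1, 7↦10, 8↦6, 9↦0, 10↦3]  zeros at y ∈ {2, 9}
  x = 3: [0↦6, 1↦4, 2↦9, 3↦10, 4↦7, 5↦0, 6↦0, 7↦7, 8↦10, 9↦9, 10↦4]  zeros at y ∈ {5, 6}
  x = 4: [0↦2, 1↦6, 2↦4, 3↦7, 4↦4, 5↦6, 6↦2, 7↦3, 8↦9, 9↦9, 10↦3]  zeros at y ∈ ∅
  x = 5: [0↦9, 1↦4, 2↦2, 3↦3, 4↦7, 5↦3, 6↦2, 7↦4, 8↦9, 9↦6, 10↦6]  zeros at y ∈ ∅
  x = 6: [0↦0, 1↦4, 2↦9, 3↦4, 4↦0, 5↦8, 6↦6, 7↦5, 8↦5, 9↦6, 10↦8]  zeros at y ∈ {0, 4}
  x = 7: [0↦3, 1↦1, 2↦9, 3↦5, 4↦0, 5↦5, 6↦9, 7↦1, 8↦3, 9↦4, 10↦4]  zeros at y ∈ {4}
  x = 8: [0↦2, 1↦1, 2↦8, 3↦1, 4↦2, 5↦0, 6↦6, 7↦9, 8↦9, 9↦6, 10↦0]  zeros at y ∈ {5, 10}
  x = 9: [0↦3, 1↦10, 2↦1, 3↦9, 4↦1, 5↦10, 6↦3, 7↦2, 8↦7, 9↦7, 10↦2]  zeros at y ∈ ∅
  x = 10: [0↦1, 1↦1, 2↦5, 3↦2, 4↦3, 5↦8, 6↦6, 7↦8, 8↦3, 9↦2, 10↦5]  zeros at y ∈ ∅
Collecting zeros: affine points = {(0, 5), (0, 7), (1, 3), (2, 2), (2, 9), (3, 5), (3, 6), (6, 0), (6, 4), (7, 4), (8, 5), (8, 10)}.
Total count |C(F_11)_aff| = 12.


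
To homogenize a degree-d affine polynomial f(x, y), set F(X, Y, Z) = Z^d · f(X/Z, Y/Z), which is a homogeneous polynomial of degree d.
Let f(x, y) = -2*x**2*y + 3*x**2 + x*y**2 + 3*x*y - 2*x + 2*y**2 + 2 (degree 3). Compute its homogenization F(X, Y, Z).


F(X, Y, Z) = -2*X**2*Y + 3*X**2*Z + X*Y**2 + 3*X*Y*Z - 2*X*Z**2 + 2*Y**2*Z + 2*Z**3

deg(f) = 3.
Substitute x = X/Z, y = Y/Z into f, then multiply by Z^3.
  monomial -2·x^2·y^1 ↦ -2·X^2·Y^1·Z^0.
  monomial 3·x^2·y^0 ↦ 3·X^2·Y^0·Z^1.
  monomial 1·x^1·y^2 ↦ 1·X^1·Y^2·Z^0.
  monomial 3·x^1·y^1 ↦ 3·X^1·Y^1·Z^1.
  monomial -2·x^1·y^0 ↦ -2·X^1·Y^0·Z^2.
  monomial 2·x^0·y^2 ↦ 2·X^0·Y^2·Z^1.
  monomial 2·x^0·y^0 ↦ 2·X^0·Y^0·Z^3.
Collecting: F(X, Y, Z) = -2*X**2*Y + 3*X**2*Z + X*Y**2 + 3*X*Y*Z - 2*X*Z**2 + 2*Y**2*Z + 2*Z**3.


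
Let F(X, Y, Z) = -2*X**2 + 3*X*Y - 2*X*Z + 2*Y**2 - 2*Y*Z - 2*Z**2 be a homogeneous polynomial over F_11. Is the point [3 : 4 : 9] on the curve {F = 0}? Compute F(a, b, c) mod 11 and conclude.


F(3,4,9) ≡ 4 (mod 11); P is NOT on the curve.

Evaluate F(3, 4, 9) term-by-term (mod 11).
  -2*X**2 ↦ -2·9·1·1 = -18
  3*X*Y ↦ 3·3·4·1 = 36
  -2*X*Z ↦ -2·3·1·9 = -54
  2*Y**2 ↦ 2·1·16·1 = 32
  -2*Y*Z ↦ -2·1·4·9 = -72
  -2*Z**2 ↦ -2·1·1·81 = -162
Sum: F(3, 4, 9) = (-18) + (36) + (-54) + (32) + (-72) + (-162) = -238.
Reducing mod 11: -238 ≡ 4 (mod 11).
Since F(a, b, c) ≡ 4 ≠ 0 (mod 11), P does NOT lie on the curve.


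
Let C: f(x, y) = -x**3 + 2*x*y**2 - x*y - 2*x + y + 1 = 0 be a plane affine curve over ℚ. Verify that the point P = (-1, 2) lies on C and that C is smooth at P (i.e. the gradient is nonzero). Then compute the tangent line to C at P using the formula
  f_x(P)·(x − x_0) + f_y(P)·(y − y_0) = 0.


Tangent line at P: x - 6*y + 13 = 0.

Step 1: f(-1, 2) = 0, so P lies on C.
Step 2: partial derivatives
  f_x(x, y) = -3*x**2 + 2*y**2 - y - 2, f_y(x, y) = 4*x*y - x + 1.
  f_x(P) = 1, f_y(P) = -6 (gradient nonzero, so P is smooth).
Step 3: tangent line at P: 1·(x − -1) + -6·(y − 2) = 0.
Expanding: x - 6*y + 13 = 0.
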